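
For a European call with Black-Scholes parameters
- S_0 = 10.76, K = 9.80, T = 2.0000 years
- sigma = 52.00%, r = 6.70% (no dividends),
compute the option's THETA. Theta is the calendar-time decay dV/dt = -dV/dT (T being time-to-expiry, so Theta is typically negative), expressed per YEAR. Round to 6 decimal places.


Answer: Theta = -0.901321

Derivation:
d1 = 0.6769910613; d2 = -0.0583999911
phi(d1) = 0.3172399086; exp(-qT) = 1.0000000000; exp(-rT) = 0.8745900646
Theta = -S*exp(-qT)*phi(d1)*sigma/(2*sqrt(T)) - r*K*exp(-rT)*N(d2) + q*S*exp(-qT)*N(d1)
N(d1) = 0.7507941871; N(d2) = 0.4767150109; sqrt(T) = 1.4142135624
Term 1 = -10.7600 * 1.0000000000 * 0.3172399086 * 0.5200 / (2 * 1.4142135624) = -0.6275645998
Term 2 = -0.0670 * 9.8000 * 0.8745900646 * 0.4767150109 = -0.2737563773
Term 3 = 0 (no dividend yield, q = 0)
Theta = -0.6275645998 + (-0.2737563773) + (0.0000000000) = -0.901321


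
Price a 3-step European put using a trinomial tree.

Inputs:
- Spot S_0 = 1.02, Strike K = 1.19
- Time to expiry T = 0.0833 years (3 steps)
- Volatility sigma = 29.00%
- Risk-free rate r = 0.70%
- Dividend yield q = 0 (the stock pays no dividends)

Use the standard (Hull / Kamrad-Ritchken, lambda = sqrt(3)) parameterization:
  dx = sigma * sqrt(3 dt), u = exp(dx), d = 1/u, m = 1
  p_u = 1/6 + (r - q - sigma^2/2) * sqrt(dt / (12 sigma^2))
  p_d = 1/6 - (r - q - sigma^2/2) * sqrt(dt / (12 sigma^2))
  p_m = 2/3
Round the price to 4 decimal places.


Answer: Price = V(0,0) = 0.1706

Derivation:
dt = T/N = 0.027767; dx = sigma*sqrt(3*dt) = 0.083699
u = exp(dx) = 1.087302; d = 1/u = 0.919708
p_u = 0.160853, p_m = 0.666667, p_d = 0.172480
Discount per step: exp(-r*dt) = 0.999806
Stock lattice S(k, j) with j the centered position index:
  k=0: S(0,+0) = 1.0200
  k=1: S(1,-1) = 0.9381; S(1,+0) = 1.0200; S(1,+1) = 1.1090
  k=2: S(2,-2) = 0.8628; S(2,-1) = 0.9381; S(2,+0) = 1.0200; S(2,+1) = 1.1090; S(2,+2) = 1.2059
  k=3: S(3,-3) = 0.7935; S(3,-2) = 0.8628; S(3,-1) = 0.9381; S(3,+0) = 1.0200; S(3,+1) = 1.1090; S(3,+2) = 1.2059; S(3,+3) = 1.3111
Terminal payoffs V(N, j) = max(K - S_T, 0):
  V(3,-3) = 0.396494; V(3,-2) = 0.327220; V(3,-1) = 0.251898; V(3,+0) = 0.170000; V(3,+1) = 0.080952; V(3,+2) = 0.000000; V(3,+3) = 0.000000
Backward induction: V(k, j) = exp(-r*dt) * [p_u * V(k+1, j+1) + p_m * V(k+1, j) + p_d * V(k+1, j-1)]
  V(2,-2) = exp(-r*dt) * [p_u*0.251898 + p_m*0.327220 + p_d*0.396494] = 0.326989
  V(2,-1) = exp(-r*dt) * [p_u*0.170000 + p_m*0.251898 + p_d*0.327220] = 0.251667
  V(2,+0) = exp(-r*dt) * [p_u*0.080952 + p_m*0.170000 + p_d*0.251898] = 0.169769
  V(2,+1) = exp(-r*dt) * [p_u*0.000000 + p_m*0.080952 + p_d*0.170000] = 0.083274
  V(2,+2) = exp(-r*dt) * [p_u*0.000000 + p_m*0.000000 + p_d*0.080952] = 0.013960
  V(1,-1) = exp(-r*dt) * [p_u*0.169769 + p_m*0.251667 + p_d*0.326989] = 0.251436
  V(1,+0) = exp(-r*dt) * [p_u*0.083274 + p_m*0.169769 + p_d*0.251667] = 0.169949
  V(1,+1) = exp(-r*dt) * [p_u*0.013960 + p_m*0.083274 + p_d*0.169769] = 0.087026
  V(0,+0) = exp(-r*dt) * [p_u*0.087026 + p_m*0.169949 + p_d*0.251436] = 0.170632


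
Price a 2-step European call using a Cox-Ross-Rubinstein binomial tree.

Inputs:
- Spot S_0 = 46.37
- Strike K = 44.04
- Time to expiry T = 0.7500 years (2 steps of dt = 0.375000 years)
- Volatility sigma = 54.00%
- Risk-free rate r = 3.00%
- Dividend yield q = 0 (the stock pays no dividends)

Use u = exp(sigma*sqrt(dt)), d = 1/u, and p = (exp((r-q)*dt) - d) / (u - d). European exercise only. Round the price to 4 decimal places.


Answer: Price = V(0,0) = 9.5883

Derivation:
dt = T/N = 0.375000
u = exp(sigma*sqrt(dt)) = 1.391916; d = 1/u = 0.718434
p = (exp((r-q)*dt) - d) / (u - d) = 0.434873
Discount per step: exp(-r*dt) = 0.988813
Stock lattice S(k, i) with i counting down-moves:
  k=0: S(0,0) = 46.3700
  k=1: S(1,0) = 64.5431; S(1,1) = 33.3138
  k=2: S(2,0) = 89.8386; S(2,1) = 46.3700; S(2,2) = 23.9338
Terminal payoffs V(N, i) = max(S_T - K, 0):
  V(2,0) = 45.798618; V(2,1) = 2.330000; V(2,2) = 0.000000
Backward induction: V(k, i) = exp(-r*dt) * [p * V(k+1, i) + (1-p) * V(k+1, i+1)].
  V(1,0) = exp(-r*dt) * [p*45.798618 + (1-p)*2.330000] = 20.995812
  V(1,1) = exp(-r*dt) * [p*2.330000 + (1-p)*0.000000] = 1.001920
  V(0,0) = exp(-r*dt) * [p*20.995812 + (1-p)*1.001920] = 9.588256


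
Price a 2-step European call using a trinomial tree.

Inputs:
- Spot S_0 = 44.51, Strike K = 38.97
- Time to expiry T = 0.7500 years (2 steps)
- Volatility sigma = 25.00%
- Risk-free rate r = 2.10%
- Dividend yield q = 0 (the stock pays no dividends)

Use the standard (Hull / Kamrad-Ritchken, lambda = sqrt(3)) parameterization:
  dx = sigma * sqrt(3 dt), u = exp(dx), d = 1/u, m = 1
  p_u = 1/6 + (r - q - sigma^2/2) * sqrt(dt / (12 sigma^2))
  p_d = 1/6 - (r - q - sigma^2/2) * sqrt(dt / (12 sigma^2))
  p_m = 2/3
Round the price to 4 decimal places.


dt = T/N = 0.375000; dx = sigma*sqrt(3*dt) = 0.265165
u = exp(dx) = 1.303646; d = 1/u = 0.767079
p_u = 0.159419, p_m = 0.666667, p_d = 0.173915
Discount per step: exp(-r*dt) = 0.992156
Stock lattice S(k, j) with j the centered position index:
  k=0: S(0,+0) = 44.5100
  k=1: S(1,-1) = 34.1427; S(1,+0) = 44.5100; S(1,+1) = 58.0253
  k=2: S(2,-2) = 26.1902; S(2,-1) = 34.1427; S(2,+0) = 44.5100; S(2,+1) = 58.0253; S(2,+2) = 75.6444
Terminal payoffs V(N, j) = max(S_T - K, 0):
  V(2,-2) = 0.000000; V(2,-1) = 0.000000; V(2,+0) = 5.540000; V(2,+1) = 19.055289; V(2,+2) = 36.674442
Backward induction: V(k, j) = exp(-r*dt) * [p_u * V(k+1, j+1) + p_m * V(k+1, j) + p_d * V(k+1, j-1)]
  V(1,-1) = exp(-r*dt) * [p_u*5.540000 + p_m*0.000000 + p_d*0.000000] = 0.876253
  V(1,+0) = exp(-r*dt) * [p_u*19.055289 + p_m*5.540000 + p_d*0.000000] = 6.678306
  V(1,+1) = exp(-r*dt) * [p_u*36.674442 + p_m*19.055289 + p_d*5.540000] = 19.360542
  V(0,+0) = exp(-r*dt) * [p_u*19.360542 + p_m*6.678306 + p_d*0.876253] = 7.630703

Answer: Price = V(0,0) = 7.6307


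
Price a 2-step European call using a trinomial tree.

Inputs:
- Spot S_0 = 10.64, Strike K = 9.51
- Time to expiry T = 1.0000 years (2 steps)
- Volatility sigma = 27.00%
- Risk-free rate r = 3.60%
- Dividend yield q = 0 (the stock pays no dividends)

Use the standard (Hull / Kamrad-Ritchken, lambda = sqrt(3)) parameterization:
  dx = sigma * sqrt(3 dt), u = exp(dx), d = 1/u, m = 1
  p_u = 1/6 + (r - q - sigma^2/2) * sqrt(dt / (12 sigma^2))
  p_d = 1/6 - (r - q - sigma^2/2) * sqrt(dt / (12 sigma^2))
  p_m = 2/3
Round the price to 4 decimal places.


dt = T/N = 0.500000; dx = sigma*sqrt(3*dt) = 0.330681
u = exp(dx) = 1.391916; d = 1/u = 0.718434
p_u = 0.166326, p_m = 0.666667, p_d = 0.167007
Discount per step: exp(-r*dt) = 0.982161
Stock lattice S(k, j) with j the centered position index:
  k=0: S(0,+0) = 10.6400
  k=1: S(1,-1) = 7.6441; S(1,+0) = 10.6400; S(1,+1) = 14.8100
  k=2: S(2,-2) = 5.4918; S(2,-1) = 7.6441; S(2,+0) = 10.6400; S(2,+1) = 14.8100; S(2,+2) = 20.6143
Terminal payoffs V(N, j) = max(S_T - K, 0):
  V(2,-2) = 0.000000; V(2,-1) = 0.000000; V(2,+0) = 1.130000; V(2,+1) = 5.299985; V(2,+2) = 11.104253
Backward induction: V(k, j) = exp(-r*dt) * [p_u * V(k+1, j+1) + p_m * V(k+1, j) + p_d * V(k+1, j-1)]
  V(1,-1) = exp(-r*dt) * [p_u*1.130000 + p_m*0.000000 + p_d*0.000000] = 0.184596
  V(1,+0) = exp(-r*dt) * [p_u*5.299985 + p_m*1.130000 + p_d*0.000000] = 1.605697
  V(1,+1) = exp(-r*dt) * [p_u*11.104253 + p_m*5.299985 + p_d*1.130000] = 5.469627
  V(0,+0) = exp(-r*dt) * [p_u*5.469627 + p_m*1.605697 + p_d*0.184596] = 1.975162

Answer: Price = V(0,0) = 1.9752


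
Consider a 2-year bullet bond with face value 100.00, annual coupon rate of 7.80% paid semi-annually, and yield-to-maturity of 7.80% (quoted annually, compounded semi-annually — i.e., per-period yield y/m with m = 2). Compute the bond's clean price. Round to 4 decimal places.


Coupon per period c = face * coupon_rate / m = 3.900000
Periods per year m = 2; per-period yield y/m = 0.039000
Number of cashflows N = 4
Cashflows (t years, CF_t, discount factor 1/(1+y/m)^(m*t), PV):
  t = 0.5000: CF_t = 3.900000, DF = 0.962464, PV = 3.753609
  t = 1.0000: CF_t = 3.900000, DF = 0.926337, PV = 3.612713
  t = 1.5000: CF_t = 3.900000, DF = 0.891566, PV = 3.477106
  t = 2.0000: CF_t = 103.900000, DF = 0.858100, PV = 89.156571
Price P = sum_t PV_t = 100.000000

Answer: Price = 100.0000


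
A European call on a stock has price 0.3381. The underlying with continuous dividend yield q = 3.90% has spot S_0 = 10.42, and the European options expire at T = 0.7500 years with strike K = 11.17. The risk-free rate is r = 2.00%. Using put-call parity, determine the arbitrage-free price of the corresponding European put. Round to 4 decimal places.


Answer: Put price = 1.2222

Derivation:
Put-call parity: C - P = S_0 * exp(-qT) - K * exp(-rT).
S_0 * exp(-qT) = 10.4200 * 0.97117364 = 10.11962934
K * exp(-rT) = 11.1700 * 0.98511194 = 11.00370037
P = C - S*exp(-qT) + K*exp(-rT)
P = 0.3381 - 10.11962934 + 11.00370037 = 1.2222


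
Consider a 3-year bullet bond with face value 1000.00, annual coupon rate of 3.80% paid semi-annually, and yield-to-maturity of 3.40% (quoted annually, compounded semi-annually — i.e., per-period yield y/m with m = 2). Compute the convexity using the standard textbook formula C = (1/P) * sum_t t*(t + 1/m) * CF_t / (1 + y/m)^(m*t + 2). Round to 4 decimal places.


Answer: Convexity = 9.5422

Derivation:
Coupon per period c = face * coupon_rate / m = 19.000000
Periods per year m = 2; per-period yield y/m = 0.017000
Number of cashflows N = 6
Cashflows (t years, CF_t, discount factor 1/(1+y/m)^(m*t), PV):
  t = 0.5000: CF_t = 19.000000, DF = 0.983284, PV = 18.682399
  t = 1.0000: CF_t = 19.000000, DF = 0.966848, PV = 18.370107
  t = 1.5000: CF_t = 19.000000, DF = 0.950686, PV = 18.063036
  t = 2.0000: CF_t = 19.000000, DF = 0.934795, PV = 17.761097
  t = 2.5000: CF_t = 19.000000, DF = 0.919169, PV = 17.464206
  t = 3.0000: CF_t = 1019.000000, DF = 0.903804, PV = 920.976326
Price P = sum_t PV_t = 1011.317171
Convexity numerator sum_t t*(t + 1/m) * CF_t / (1+y/m)^(m*t + 2):
  t = 0.5000: term = 9.031518
  t = 1.0000: term = 26.641646
  t = 1.5000: term = 52.392617
  t = 2.0000: term = 85.861385
  t = 2.5000: term = 126.639210
  t = 3.0000: term = 9349.660896
Convexity = (1/P) * sum = 9650.227272 / 1011.317171 = 9.542236


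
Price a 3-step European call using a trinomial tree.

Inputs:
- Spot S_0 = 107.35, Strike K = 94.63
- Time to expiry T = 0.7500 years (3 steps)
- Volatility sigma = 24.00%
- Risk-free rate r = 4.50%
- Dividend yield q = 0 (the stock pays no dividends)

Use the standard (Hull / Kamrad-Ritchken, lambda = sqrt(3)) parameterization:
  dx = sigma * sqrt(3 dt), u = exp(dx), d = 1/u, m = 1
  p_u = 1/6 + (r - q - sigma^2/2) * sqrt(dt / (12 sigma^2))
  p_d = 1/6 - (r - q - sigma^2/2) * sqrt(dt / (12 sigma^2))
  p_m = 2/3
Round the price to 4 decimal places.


dt = T/N = 0.250000; dx = sigma*sqrt(3*dt) = 0.207846
u = exp(dx) = 1.231024; d = 1/u = 0.812332
p_u = 0.176409, p_m = 0.666667, p_d = 0.156924
Discount per step: exp(-r*dt) = 0.988813
Stock lattice S(k, j) with j the centered position index:
  k=0: S(0,+0) = 107.3500
  k=1: S(1,-1) = 87.2038; S(1,+0) = 107.3500; S(1,+1) = 132.1504
  k=2: S(2,-2) = 70.8385; S(2,-1) = 87.2038; S(2,+0) = 107.3500; S(2,+1) = 132.1504; S(2,+2) = 162.6803
  k=3: S(3,-3) = 57.5444; S(3,-2) = 70.8385; S(3,-1) = 87.2038; S(3,+0) = 107.3500; S(3,+1) = 132.1504; S(3,+2) = 162.6803; S(3,+3) = 200.2633
Terminal payoffs V(N, j) = max(S_T - K, 0):
  V(3,-3) = 0.000000; V(3,-2) = 0.000000; V(3,-1) = 0.000000; V(3,+0) = 12.720000; V(3,+1) = 37.520394; V(3,+2) = 68.050266; V(3,+3) = 105.633263
Backward induction: V(k, j) = exp(-r*dt) * [p_u * V(k+1, j+1) + p_m * V(k+1, j) + p_d * V(k+1, j-1)]
  V(2,-2) = exp(-r*dt) * [p_u*0.000000 + p_m*0.000000 + p_d*0.000000] = 0.000000
  V(2,-1) = exp(-r*dt) * [p_u*12.720000 + p_m*0.000000 + p_d*0.000000] = 2.218826
  V(2,+0) = exp(-r*dt) * [p_u*37.520394 + p_m*12.720000 + p_d*0.000000] = 14.930041
  V(2,+1) = exp(-r*dt) * [p_u*68.050266 + p_m*37.520394 + p_d*12.720000] = 38.577926
  V(2,+2) = exp(-r*dt) * [p_u*105.633263 + p_m*68.050266 + p_d*37.520394] = 69.107547
  V(1,-1) = exp(-r*dt) * [p_u*14.930041 + p_m*2.218826 + p_d*0.000000] = 4.067005
  V(1,+0) = exp(-r*dt) * [p_u*38.577926 + p_m*14.930041 + p_d*2.218826] = 16.915682
  V(1,+1) = exp(-r*dt) * [p_u*69.107547 + p_m*38.577926 + p_d*14.930041] = 39.802416
  V(0,+0) = exp(-r*dt) * [p_u*39.802416 + p_m*16.915682 + p_d*4.067005] = 18.725008

Answer: Price = V(0,0) = 18.7250


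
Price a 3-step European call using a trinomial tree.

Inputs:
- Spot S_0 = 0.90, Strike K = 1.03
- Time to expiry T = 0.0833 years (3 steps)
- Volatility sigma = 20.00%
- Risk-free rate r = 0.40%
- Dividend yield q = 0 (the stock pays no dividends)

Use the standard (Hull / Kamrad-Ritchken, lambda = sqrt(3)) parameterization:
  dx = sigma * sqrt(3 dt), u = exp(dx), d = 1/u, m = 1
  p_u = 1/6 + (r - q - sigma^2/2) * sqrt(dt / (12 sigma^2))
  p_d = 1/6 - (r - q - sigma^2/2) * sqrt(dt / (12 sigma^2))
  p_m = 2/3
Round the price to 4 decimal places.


dt = T/N = 0.027767; dx = sigma*sqrt(3*dt) = 0.057723
u = exp(dx) = 1.059422; d = 1/u = 0.943911
p_u = 0.162818, p_m = 0.666667, p_d = 0.170515
Discount per step: exp(-r*dt) = 0.999889
Stock lattice S(k, j) with j the centered position index:
  k=0: S(0,+0) = 0.9000
  k=1: S(1,-1) = 0.8495; S(1,+0) = 0.9000; S(1,+1) = 0.9535
  k=2: S(2,-2) = 0.8019; S(2,-1) = 0.8495; S(2,+0) = 0.9000; S(2,+1) = 0.9535; S(2,+2) = 1.0101
  k=3: S(3,-3) = 0.7569; S(3,-2) = 0.8019; S(3,-1) = 0.8495; S(3,+0) = 0.9000; S(3,+1) = 0.9535; S(3,+2) = 1.0101; S(3,+3) = 1.0702
Terminal payoffs V(N, j) = max(S_T - K, 0):
  V(3,-3) = 0.000000; V(3,-2) = 0.000000; V(3,-1) = 0.000000; V(3,+0) = 0.000000; V(3,+1) = 0.000000; V(3,+2) = 0.000000; V(3,+3) = 0.040162
Backward induction: V(k, j) = exp(-r*dt) * [p_u * V(k+1, j+1) + p_m * V(k+1, j) + p_d * V(k+1, j-1)]
  V(2,-2) = exp(-r*dt) * [p_u*0.000000 + p_m*0.000000 + p_d*0.000000] = 0.000000
  V(2,-1) = exp(-r*dt) * [p_u*0.000000 + p_m*0.000000 + p_d*0.000000] = 0.000000
  V(2,+0) = exp(-r*dt) * [p_u*0.000000 + p_m*0.000000 + p_d*0.000000] = 0.000000
  V(2,+1) = exp(-r*dt) * [p_u*0.000000 + p_m*0.000000 + p_d*0.000000] = 0.000000
  V(2,+2) = exp(-r*dt) * [p_u*0.040162 + p_m*0.000000 + p_d*0.000000] = 0.006538
  V(1,-1) = exp(-r*dt) * [p_u*0.000000 + p_m*0.000000 + p_d*0.000000] = 0.000000
  V(1,+0) = exp(-r*dt) * [p_u*0.000000 + p_m*0.000000 + p_d*0.000000] = 0.000000
  V(1,+1) = exp(-r*dt) * [p_u*0.006538 + p_m*0.000000 + p_d*0.000000] = 0.001064
  V(0,+0) = exp(-r*dt) * [p_u*0.001064 + p_m*0.000000 + p_d*0.000000] = 0.000173

Answer: Price = V(0,0) = 0.0002


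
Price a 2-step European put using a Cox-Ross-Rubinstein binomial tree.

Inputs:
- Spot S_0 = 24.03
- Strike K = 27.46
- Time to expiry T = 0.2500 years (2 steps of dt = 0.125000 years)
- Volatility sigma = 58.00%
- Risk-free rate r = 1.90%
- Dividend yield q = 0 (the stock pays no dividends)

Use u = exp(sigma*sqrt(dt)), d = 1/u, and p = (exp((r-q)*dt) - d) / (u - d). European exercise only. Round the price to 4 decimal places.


Answer: Price = V(0,0) = 5.1008

Derivation:
dt = T/N = 0.125000
u = exp(sigma*sqrt(dt)) = 1.227600; d = 1/u = 0.814598
p = (exp((r-q)*dt) - d) / (u - d) = 0.454671
Discount per step: exp(-r*dt) = 0.997628
Stock lattice S(k, i) with i counting down-moves:
  k=0: S(0,0) = 24.0300
  k=1: S(1,0) = 29.4992; S(1,1) = 19.5748
  k=2: S(2,0) = 36.2132; S(2,1) = 24.0300; S(2,2) = 15.9456
Terminal payoffs V(N, i) = max(K - S_T, 0):
  V(2,0) = 0.000000; V(2,1) = 3.430000; V(2,2) = 11.514429
Backward induction: V(k, i) = exp(-r*dt) * [p * V(k+1, i) + (1-p) * V(k+1, i+1)].
  V(1,0) = exp(-r*dt) * [p*0.000000 + (1-p)*3.430000] = 1.866041
  V(1,1) = exp(-r*dt) * [p*3.430000 + (1-p)*11.514429] = 7.820078
  V(0,0) = exp(-r*dt) * [p*1.866041 + (1-p)*7.820078] = 5.100821


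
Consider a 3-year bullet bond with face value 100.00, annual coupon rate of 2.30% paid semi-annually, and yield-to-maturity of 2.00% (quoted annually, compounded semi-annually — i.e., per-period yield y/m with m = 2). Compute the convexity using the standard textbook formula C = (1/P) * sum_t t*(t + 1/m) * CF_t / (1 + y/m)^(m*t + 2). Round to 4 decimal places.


Answer: Convexity = 9.9115

Derivation:
Coupon per period c = face * coupon_rate / m = 1.150000
Periods per year m = 2; per-period yield y/m = 0.010000
Number of cashflows N = 6
Cashflows (t years, CF_t, discount factor 1/(1+y/m)^(m*t), PV):
  t = 0.5000: CF_t = 1.150000, DF = 0.990099, PV = 1.138614
  t = 1.0000: CF_t = 1.150000, DF = 0.980296, PV = 1.127340
  t = 1.5000: CF_t = 1.150000, DF = 0.970590, PV = 1.116179
  t = 2.0000: CF_t = 1.150000, DF = 0.960980, PV = 1.105127
  t = 2.5000: CF_t = 1.150000, DF = 0.951466, PV = 1.094186
  t = 3.0000: CF_t = 101.150000, DF = 0.942045, PV = 95.287876
Price P = sum_t PV_t = 100.869321
Convexity numerator sum_t t*(t + 1/m) * CF_t / (1+y/m)^(m*t + 2):
  t = 0.5000: term = 0.558089
  t = 1.0000: term = 1.657691
  t = 1.5000: term = 3.282557
  t = 2.0000: term = 5.416760
  t = 2.5000: term = 8.044693
  t = 3.0000: term = 980.808444
Convexity = (1/P) * sum = 999.768234 / 100.869321 = 9.911519


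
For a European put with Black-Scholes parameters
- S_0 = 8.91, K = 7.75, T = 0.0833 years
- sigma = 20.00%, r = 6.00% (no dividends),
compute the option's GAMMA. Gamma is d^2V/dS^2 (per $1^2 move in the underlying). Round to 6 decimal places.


Answer: Gamma = 0.031459

Derivation:
d1 = 2.5318189628; d2 = 2.4740954840
phi(d1) = 0.0161797930; exp(-qT) = 1.0000000000; exp(-rT) = 0.9950144692
Gamma = exp(-qT) * phi(d1) / (S * sigma * sqrt(T)) = 1.0000000000 * 0.0161797930 / (8.9100 * 0.2000 * 0.2886173938) = 0.031459


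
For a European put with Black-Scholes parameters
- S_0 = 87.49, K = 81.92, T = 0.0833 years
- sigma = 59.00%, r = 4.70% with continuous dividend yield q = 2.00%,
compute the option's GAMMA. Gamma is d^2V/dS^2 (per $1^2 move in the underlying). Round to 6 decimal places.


d1 = 0.4846531540; d2 = 0.3143688917
phi(d1) = 0.3547354874; exp(-qT) = 0.9983353870; exp(-rT) = 0.9960925540
Gamma = exp(-qT) * phi(d1) / (S * sigma * sqrt(T)) = 0.9983353870 * 0.3547354874 / (87.4900 * 0.5900 * 0.2886173938) = 0.023771

Answer: Gamma = 0.023771


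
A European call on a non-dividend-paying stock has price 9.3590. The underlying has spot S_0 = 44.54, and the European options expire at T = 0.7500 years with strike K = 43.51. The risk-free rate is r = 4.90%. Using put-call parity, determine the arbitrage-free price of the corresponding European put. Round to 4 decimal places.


Answer: Put price = 6.7590

Derivation:
Put-call parity: C - P = S_0 * exp(-qT) - K * exp(-rT).
S_0 * exp(-qT) = 44.5400 * 1.00000000 = 44.54000000
K * exp(-rT) = 43.5100 * 0.96391708 = 41.94003235
P = C - S*exp(-qT) + K*exp(-rT)
P = 9.3590 - 44.54000000 + 41.94003235 = 6.7590


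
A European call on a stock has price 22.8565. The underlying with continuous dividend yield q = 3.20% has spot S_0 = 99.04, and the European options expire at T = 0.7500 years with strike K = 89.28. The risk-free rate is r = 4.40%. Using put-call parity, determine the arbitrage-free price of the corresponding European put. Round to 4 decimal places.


Answer: Put price = 12.5470

Derivation:
Put-call parity: C - P = S_0 * exp(-qT) - K * exp(-rT).
S_0 * exp(-qT) = 99.0400 * 0.97628571 = 96.69133669
K * exp(-rT) = 89.2800 * 0.96753856 = 86.38184260
P = C - S*exp(-qT) + K*exp(-rT)
P = 22.8565 - 96.69133669 + 86.38184260 = 12.5470


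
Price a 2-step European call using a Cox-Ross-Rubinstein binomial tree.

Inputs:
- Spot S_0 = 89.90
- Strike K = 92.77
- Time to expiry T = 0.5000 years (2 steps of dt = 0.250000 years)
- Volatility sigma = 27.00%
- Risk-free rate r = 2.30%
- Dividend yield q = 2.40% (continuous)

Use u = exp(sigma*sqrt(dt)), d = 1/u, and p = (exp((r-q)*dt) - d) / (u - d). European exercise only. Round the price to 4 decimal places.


Answer: Price = V(0,0) = 5.3516

Derivation:
dt = T/N = 0.250000
u = exp(sigma*sqrt(dt)) = 1.144537; d = 1/u = 0.873716
p = (exp((r-q)*dt) - d) / (u - d) = 0.465378
Discount per step: exp(-r*dt) = 0.994266
Stock lattice S(k, i) with i counting down-moves:
  k=0: S(0,0) = 89.9000
  k=1: S(1,0) = 102.8939; S(1,1) = 78.5471
  k=2: S(2,0) = 117.7658; S(2,1) = 89.9000; S(2,2) = 68.6278
Terminal payoffs V(N, i) = max(S_T - K, 0):
  V(2,0) = 24.995804; V(2,1) = 0.000000; V(2,2) = 0.000000
Backward induction: V(k, i) = exp(-r*dt) * [p * V(k+1, i) + (1-p) * V(k+1, i+1)].
  V(1,0) = exp(-r*dt) * [p*24.995804 + (1-p)*0.000000] = 11.565806
  V(1,1) = exp(-r*dt) * [p*0.000000 + (1-p)*0.000000] = 0.000000
  V(0,0) = exp(-r*dt) * [p*11.565806 + (1-p)*0.000000] = 5.351613


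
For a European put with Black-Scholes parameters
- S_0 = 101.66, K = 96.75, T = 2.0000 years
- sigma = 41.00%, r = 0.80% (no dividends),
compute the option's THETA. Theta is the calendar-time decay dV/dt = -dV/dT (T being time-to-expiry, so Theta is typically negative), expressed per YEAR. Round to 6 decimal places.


d1 = 0.4028845746; d2 = -0.1769429859
phi(d1) = 0.3678439339; exp(-qT) = 1.0000000000; exp(-rT) = 0.9841273201
Theta = -S*exp(-qT)*phi(d1)*sigma/(2*sqrt(T)) + r*K*exp(-rT)*N(-d2) - q*S*exp(-qT)*N(-d1)
N(-d1) = 0.3435165698; N(-d2) = 0.5702234133; sqrt(T) = 1.4142135624
Term 1 = -101.6600 * 1.0000000000 * 0.3678439339 * 0.4100 / (2 * 1.4142135624) = -5.4206649826
Term 2 = 0.0080 * 96.7500 * 0.9841273201 * 0.5702234133 = 0.4343474682
Term 3 = 0 (no dividend yield, q = 0)
Theta = -5.4206649826 + (0.4343474682) + (0.0000000000) = -4.986318

Answer: Theta = -4.986318


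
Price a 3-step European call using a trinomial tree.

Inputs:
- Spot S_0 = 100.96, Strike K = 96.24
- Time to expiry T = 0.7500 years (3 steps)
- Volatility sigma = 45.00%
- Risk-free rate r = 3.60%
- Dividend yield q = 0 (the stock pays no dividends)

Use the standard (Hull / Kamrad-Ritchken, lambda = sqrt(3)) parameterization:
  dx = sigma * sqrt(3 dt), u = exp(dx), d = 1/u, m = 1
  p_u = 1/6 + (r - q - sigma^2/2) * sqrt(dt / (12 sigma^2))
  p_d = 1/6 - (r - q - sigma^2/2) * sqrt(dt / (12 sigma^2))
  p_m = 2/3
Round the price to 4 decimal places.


Answer: Price = V(0,0) = 18.2824

Derivation:
dt = T/N = 0.250000; dx = sigma*sqrt(3*dt) = 0.389711
u = exp(dx) = 1.476555; d = 1/u = 0.677252
p_u = 0.145738, p_m = 0.666667, p_d = 0.187596
Discount per step: exp(-r*dt) = 0.991040
Stock lattice S(k, j) with j the centered position index:
  k=0: S(0,+0) = 100.9600
  k=1: S(1,-1) = 68.3754; S(1,+0) = 100.9600; S(1,+1) = 149.0730
  k=2: S(2,-2) = 46.3074; S(2,-1) = 68.3754; S(2,+0) = 100.9600; S(2,+1) = 149.0730; S(2,+2) = 220.1144
  k=3: S(3,-3) = 31.3618; S(3,-2) = 46.3074; S(3,-1) = 68.3754; S(3,+0) = 100.9600; S(3,+1) = 149.0730; S(3,+2) = 220.1144; S(3,+3) = 325.0109
Terminal payoffs V(N, j) = max(S_T - K, 0):
  V(3,-3) = 0.000000; V(3,-2) = 0.000000; V(3,-1) = 0.000000; V(3,+0) = 4.720000; V(3,+1) = 52.832957; V(3,+2) = 123.874367; V(3,+3) = 228.770891
Backward induction: V(k, j) = exp(-r*dt) * [p_u * V(k+1, j+1) + p_m * V(k+1, j) + p_d * V(k+1, j-1)]
  V(2,-2) = exp(-r*dt) * [p_u*0.000000 + p_m*0.000000 + p_d*0.000000] = 0.000000
  V(2,-1) = exp(-r*dt) * [p_u*4.720000 + p_m*0.000000 + p_d*0.000000] = 0.681719
  V(2,+0) = exp(-r*dt) * [p_u*52.832957 + p_m*4.720000 + p_d*0.000000] = 10.749242
  V(2,+1) = exp(-r*dt) * [p_u*123.874367 + p_m*52.832957 + p_d*4.720000] = 53.675332
  V(2,+2) = exp(-r*dt) * [p_u*228.770891 + p_m*123.874367 + p_d*52.832957] = 124.707259
  V(1,-1) = exp(-r*dt) * [p_u*10.749242 + p_m*0.681719 + p_d*0.000000] = 2.002941
  V(1,+0) = exp(-r*dt) * [p_u*53.675332 + p_m*10.749242 + p_d*0.681719] = 14.981130
  V(1,+1) = exp(-r*dt) * [p_u*124.707259 + p_m*53.675332 + p_d*10.749242] = 55.473105
  V(0,+0) = exp(-r*dt) * [p_u*55.473105 + p_m*14.981130 + p_d*2.002941] = 18.282403


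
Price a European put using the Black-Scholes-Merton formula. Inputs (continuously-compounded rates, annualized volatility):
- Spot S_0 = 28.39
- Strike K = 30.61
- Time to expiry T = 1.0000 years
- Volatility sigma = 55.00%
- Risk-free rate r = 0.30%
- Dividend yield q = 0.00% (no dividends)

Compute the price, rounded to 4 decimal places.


Answer: Price = 7.5000

Derivation:
d1 = (ln(S/K) + (r - q + 0.5*sigma^2) * T) / (sigma * sqrt(T)) = 0.14356403
d2 = d1 - sigma * sqrt(T) = -0.40643597
exp(-rT) = 0.99700450; exp(-qT) = 1.00000000
P = K * exp(-rT) * N(-d2) - S_0 * exp(-qT) * N(-d1)
N(-d1) = 0.44292237; N(-d2) = 0.65778885
P = 30.6100 * 0.99700450 * 0.65778885 - 28.3900 * 1.00000000 * 0.44292237 = 7.5000


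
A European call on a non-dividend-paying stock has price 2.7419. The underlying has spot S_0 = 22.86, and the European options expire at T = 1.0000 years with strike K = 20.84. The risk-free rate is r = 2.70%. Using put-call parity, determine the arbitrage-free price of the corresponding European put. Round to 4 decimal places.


Put-call parity: C - P = S_0 * exp(-qT) - K * exp(-rT).
S_0 * exp(-qT) = 22.8600 * 1.00000000 = 22.86000000
K * exp(-rT) = 20.8400 * 0.97336124 = 20.28484827
P = C - S*exp(-qT) + K*exp(-rT)
P = 2.7419 - 22.86000000 + 20.28484827 = 0.1667

Answer: Put price = 0.1667


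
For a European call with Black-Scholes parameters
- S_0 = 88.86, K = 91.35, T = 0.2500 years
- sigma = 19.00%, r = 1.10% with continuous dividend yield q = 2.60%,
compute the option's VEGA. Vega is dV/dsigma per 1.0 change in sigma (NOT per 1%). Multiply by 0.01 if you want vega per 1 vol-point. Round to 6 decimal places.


d1 = -0.2828808981; d2 = -0.3778808981
phi(d1) = 0.3832953898; exp(-qT) = 0.9935210793; exp(-rT) = 0.9972537778
Vega = S * exp(-qT) * phi(d1) * sqrt(T) = 88.8600 * 0.9935210793 * 0.3832953898 * 0.5000000000 = 16.919479

Answer: Vega = 16.919479


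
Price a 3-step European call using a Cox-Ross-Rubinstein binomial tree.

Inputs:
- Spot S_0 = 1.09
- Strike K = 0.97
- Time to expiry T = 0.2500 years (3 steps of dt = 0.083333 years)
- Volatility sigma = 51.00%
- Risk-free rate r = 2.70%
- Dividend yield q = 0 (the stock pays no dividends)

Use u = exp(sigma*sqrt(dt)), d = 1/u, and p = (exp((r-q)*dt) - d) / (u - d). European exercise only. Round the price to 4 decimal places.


dt = T/N = 0.083333
u = exp(sigma*sqrt(dt)) = 1.158614; d = 1/u = 0.863100
p = (exp((r-q)*dt) - d) / (u - d) = 0.470883
Discount per step: exp(-r*dt) = 0.997753
Stock lattice S(k, i) with i counting down-moves:
  k=0: S(0,0) = 1.0900
  k=1: S(1,0) = 1.2629; S(1,1) = 0.9408
  k=2: S(2,0) = 1.4632; S(2,1) = 1.0900; S(2,2) = 0.8120
  k=3: S(3,0) = 1.6953; S(3,1) = 1.2629; S(3,2) = 0.9408; S(3,3) = 0.7008
Terminal payoffs V(N, i) = max(S_T - K, 0):
  V(3,0) = 0.725285; V(3,1) = 0.292889; V(3,2) = 0.000000; V(3,3) = 0.000000
Backward induction: V(k, i) = exp(-r*dt) * [p * V(k+1, i) + (1-p) * V(k+1, i+1)].
  V(2,0) = exp(-r*dt) * [p*0.725285 + (1-p)*0.292889] = 0.495381
  V(2,1) = exp(-r*dt) * [p*0.292889 + (1-p)*0.000000] = 0.137606
  V(2,2) = exp(-r*dt) * [p*0.000000 + (1-p)*0.000000] = 0.000000
  V(1,0) = exp(-r*dt) * [p*0.495381 + (1-p)*0.137606] = 0.305388
  V(1,1) = exp(-r*dt) * [p*0.137606 + (1-p)*0.000000] = 0.064651
  V(0,0) = exp(-r*dt) * [p*0.305388 + (1-p)*0.064651] = 0.177610

Answer: Price = V(0,0) = 0.1776


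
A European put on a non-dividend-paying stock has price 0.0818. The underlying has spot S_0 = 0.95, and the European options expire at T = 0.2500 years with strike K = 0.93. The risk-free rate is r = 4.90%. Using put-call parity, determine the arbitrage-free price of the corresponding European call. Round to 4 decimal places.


Answer: Call price = 0.1131

Derivation:
Put-call parity: C - P = S_0 * exp(-qT) - K * exp(-rT).
S_0 * exp(-qT) = 0.9500 * 1.00000000 = 0.95000000
K * exp(-rT) = 0.9300 * 0.98782473 = 0.91867700
C = P + S*exp(-qT) - K*exp(-rT)
C = 0.0818 + 0.95000000 - 0.91867700 = 0.1131


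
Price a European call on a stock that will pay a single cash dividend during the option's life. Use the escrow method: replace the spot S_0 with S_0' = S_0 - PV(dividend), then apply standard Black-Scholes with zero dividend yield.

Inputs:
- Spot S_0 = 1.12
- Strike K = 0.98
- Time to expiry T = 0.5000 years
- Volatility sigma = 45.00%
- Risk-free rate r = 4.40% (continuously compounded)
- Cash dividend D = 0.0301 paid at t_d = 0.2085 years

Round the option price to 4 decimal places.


PV(D) = D * exp(-r * t_d) = 0.0301 * 0.99086795 = 0.02982513
S_0' = S_0 - PV(D) = 1.1200 - 0.02982513 = 1.09017487
d1 = (ln(S_0'/K) + (r + sigma^2/2)*T) / (sigma*sqrt(T)) = 0.56306387
d2 = d1 - sigma*sqrt(T) = 0.24486582
exp(-rT) = 0.97824024
N(d1) = 0.71330430; N(d2) = 0.59671984
C = S_0' * N(d1) - K * exp(-rT) * N(d2) = 1.09017487 * 0.71330430 - 0.9800 * 0.97824024 * 0.59671984 = 0.2056

Answer: Price = 0.2056


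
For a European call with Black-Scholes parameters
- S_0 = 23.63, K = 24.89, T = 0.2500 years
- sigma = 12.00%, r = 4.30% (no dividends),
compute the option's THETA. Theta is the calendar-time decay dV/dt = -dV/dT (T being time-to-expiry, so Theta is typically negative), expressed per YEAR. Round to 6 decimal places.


Answer: Theta = -1.162575

Derivation:
d1 = -0.6566504197; d2 = -0.7166504197
phi(d1) = 0.3215721254; exp(-qT) = 1.0000000000; exp(-rT) = 0.9893075748
Theta = -S*exp(-qT)*phi(d1)*sigma/(2*sqrt(T)) - r*K*exp(-rT)*N(d2) + q*S*exp(-qT)*N(d1)
N(d1) = 0.2557028606; N(d2) = 0.2367949128; sqrt(T) = 0.5000000000
Term 1 = -23.6300 * 1.0000000000 * 0.3215721254 * 0.1200 / (2 * 0.5000000000) = -0.9118499188
Term 2 = -0.0430 * 24.8900 * 0.9893075748 * 0.2367949128 = -0.2507246620
Term 3 = 0 (no dividend yield, q = 0)
Theta = -0.9118499188 + (-0.2507246620) + (0.0000000000) = -1.162575


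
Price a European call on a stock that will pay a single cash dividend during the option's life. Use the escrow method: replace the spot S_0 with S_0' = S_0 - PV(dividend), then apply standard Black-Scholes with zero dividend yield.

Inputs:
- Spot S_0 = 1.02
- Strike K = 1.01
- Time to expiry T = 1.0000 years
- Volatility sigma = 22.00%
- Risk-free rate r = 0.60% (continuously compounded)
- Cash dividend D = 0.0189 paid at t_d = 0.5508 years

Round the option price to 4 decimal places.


Answer: Price = 0.0864

Derivation:
PV(D) = D * exp(-r * t_d) = 0.0189 * 0.99670065 = 0.01883764
S_0' = S_0 - PV(D) = 1.0200 - 0.01883764 = 1.00116236
d1 = (ln(S_0'/K) + (r + sigma^2/2)*T) / (sigma*sqrt(T)) = 0.09732433
d2 = d1 - sigma*sqrt(T) = -0.12267567
exp(-rT) = 0.99401796
N(d1) = 0.53876558; N(d2) = 0.45118196
C = S_0' * N(d1) - K * exp(-rT) * N(d2) = 1.00116236 * 0.53876558 - 1.0100 * 0.99401796 * 0.45118196 = 0.0864


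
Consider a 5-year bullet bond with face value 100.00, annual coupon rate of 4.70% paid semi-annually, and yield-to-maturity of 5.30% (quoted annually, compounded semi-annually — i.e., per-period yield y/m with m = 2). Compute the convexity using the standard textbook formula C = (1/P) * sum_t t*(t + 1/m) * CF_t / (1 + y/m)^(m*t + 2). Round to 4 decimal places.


Answer: Convexity = 22.6894

Derivation:
Coupon per period c = face * coupon_rate / m = 2.350000
Periods per year m = 2; per-period yield y/m = 0.026500
Number of cashflows N = 10
Cashflows (t years, CF_t, discount factor 1/(1+y/m)^(m*t), PV):
  t = 0.5000: CF_t = 2.350000, DF = 0.974184, PV = 2.289333
  t = 1.0000: CF_t = 2.350000, DF = 0.949035, PV = 2.230232
  t = 1.5000: CF_t = 2.350000, DF = 0.924535, PV = 2.172656
  t = 2.0000: CF_t = 2.350000, DF = 0.900667, PV = 2.116567
  t = 2.5000: CF_t = 2.350000, DF = 0.877415, PV = 2.061926
  t = 3.0000: CF_t = 2.350000, DF = 0.854764, PV = 2.008696
  t = 3.5000: CF_t = 2.350000, DF = 0.832698, PV = 1.956839
  t = 4.0000: CF_t = 2.350000, DF = 0.811201, PV = 1.906322
  t = 4.5000: CF_t = 2.350000, DF = 0.790259, PV = 1.857109
  t = 5.0000: CF_t = 102.350000, DF = 0.769858, PV = 78.794937
Price P = sum_t PV_t = 97.394616
Convexity numerator sum_t t*(t + 1/m) * CF_t / (1+y/m)^(m*t + 2):
  t = 0.5000: term = 1.086328
  t = 1.0000: term = 3.174851
  t = 1.5000: term = 6.185778
  t = 2.0000: term = 10.043478
  t = 2.5000: term = 14.676296
  t = 3.0000: term = 20.016380
  t = 3.5000: term = 25.999519
  t = 4.0000: term = 32.564981
  t = 4.5000: term = 39.655359
  t = 5.0000: term = 2056.426048
Convexity = (1/P) * sum = 2209.829018 / 97.394616 = 22.689437


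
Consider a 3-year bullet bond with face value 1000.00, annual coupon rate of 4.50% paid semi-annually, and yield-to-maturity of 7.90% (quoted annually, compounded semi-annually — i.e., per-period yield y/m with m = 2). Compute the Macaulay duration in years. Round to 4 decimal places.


Answer: Macaulay duration = 2.8305 years

Derivation:
Coupon per period c = face * coupon_rate / m = 22.500000
Periods per year m = 2; per-period yield y/m = 0.039500
Number of cashflows N = 6
Cashflows (t years, CF_t, discount factor 1/(1+y/m)^(m*t), PV):
  t = 0.5000: CF_t = 22.500000, DF = 0.962001, PV = 21.645022
  t = 1.0000: CF_t = 22.500000, DF = 0.925446, PV = 20.822532
  t = 1.5000: CF_t = 22.500000, DF = 0.890280, PV = 20.031295
  t = 2.0000: CF_t = 22.500000, DF = 0.856450, PV = 19.270126
  t = 2.5000: CF_t = 22.500000, DF = 0.823906, PV = 18.537879
  t = 3.0000: CF_t = 1022.500000, DF = 0.792598, PV = 810.431578
Price P = sum_t PV_t = 910.738431
Macaulay numerator sum_t t * PV_t:
  t * PV_t at t = 0.5000: 10.822511
  t * PV_t at t = 1.0000: 20.822532
  t * PV_t at t = 1.5000: 30.046943
  t * PV_t at t = 2.0000: 38.540251
  t * PV_t at t = 2.5000: 46.344698
  t * PV_t at t = 3.0000: 2431.294734
Macaulay duration D = (sum_t t * PV_t) / P = 2577.871669 / 910.738431 = 2.830529


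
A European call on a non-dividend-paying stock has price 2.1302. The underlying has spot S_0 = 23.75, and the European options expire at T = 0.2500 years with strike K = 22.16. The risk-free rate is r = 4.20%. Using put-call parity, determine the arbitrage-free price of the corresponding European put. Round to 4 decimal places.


Answer: Put price = 0.3087

Derivation:
Put-call parity: C - P = S_0 * exp(-qT) - K * exp(-rT).
S_0 * exp(-qT) = 23.7500 * 1.00000000 = 23.75000000
K * exp(-rT) = 22.1600 * 0.98955493 = 21.92853731
P = C - S*exp(-qT) + K*exp(-rT)
P = 2.1302 - 23.75000000 + 21.92853731 = 0.3087


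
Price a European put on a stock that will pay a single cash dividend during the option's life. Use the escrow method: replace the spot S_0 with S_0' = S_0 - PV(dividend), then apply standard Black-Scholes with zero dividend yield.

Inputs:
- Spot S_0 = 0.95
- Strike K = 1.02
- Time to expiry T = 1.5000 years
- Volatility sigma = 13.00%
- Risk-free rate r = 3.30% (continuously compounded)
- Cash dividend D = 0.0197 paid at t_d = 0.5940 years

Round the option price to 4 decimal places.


Answer: Price = 0.0824

Derivation:
PV(D) = D * exp(-r * t_d) = 0.0197 * 0.98058887 = 0.01931760
S_0' = S_0 - PV(D) = 0.9500 - 0.01931760 = 0.93068240
d1 = (ln(S_0'/K) + (r + sigma^2/2)*T) / (sigma*sqrt(T)) = -0.18506100
d2 = d1 - sigma*sqrt(T) = -0.34427783
exp(-rT) = 0.95170516
N(-d1) = 0.57340941; N(-d2) = 0.63468132
P = K * exp(-rT) * N(-d2) - S_0' * N(-d1) = 1.0200 * 0.95170516 * 0.63468132 - 0.93068240 * 0.57340941 = 0.0824


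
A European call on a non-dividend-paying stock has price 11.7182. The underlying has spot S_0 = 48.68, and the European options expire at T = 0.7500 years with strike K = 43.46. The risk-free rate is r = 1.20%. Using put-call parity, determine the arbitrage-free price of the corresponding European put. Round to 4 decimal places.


Answer: Put price = 6.1088

Derivation:
Put-call parity: C - P = S_0 * exp(-qT) - K * exp(-rT).
S_0 * exp(-qT) = 48.6800 * 1.00000000 = 48.68000000
K * exp(-rT) = 43.4600 * 0.99104038 = 43.07061486
P = C - S*exp(-qT) + K*exp(-rT)
P = 11.7182 - 48.68000000 + 43.07061486 = 6.1088


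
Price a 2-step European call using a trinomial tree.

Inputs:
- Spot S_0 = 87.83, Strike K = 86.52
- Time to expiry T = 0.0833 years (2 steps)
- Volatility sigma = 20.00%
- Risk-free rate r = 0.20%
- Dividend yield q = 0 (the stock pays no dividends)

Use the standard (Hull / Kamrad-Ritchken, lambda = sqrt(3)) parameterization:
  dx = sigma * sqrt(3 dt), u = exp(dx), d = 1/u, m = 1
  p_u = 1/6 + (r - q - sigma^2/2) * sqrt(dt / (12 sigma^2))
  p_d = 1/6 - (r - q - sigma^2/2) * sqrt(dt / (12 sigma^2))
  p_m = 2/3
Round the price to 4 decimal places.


dt = T/N = 0.041650; dx = sigma*sqrt(3*dt) = 0.070697
u = exp(dx) = 1.073255; d = 1/u = 0.931745
p_u = 0.161364, p_m = 0.666667, p_d = 0.171969
Discount per step: exp(-r*dt) = 0.999917
Stock lattice S(k, j) with j the centered position index:
  k=0: S(0,+0) = 87.8300
  k=1: S(1,-1) = 81.8351; S(1,+0) = 87.8300; S(1,+1) = 94.2640
  k=2: S(2,-2) = 76.2494; S(2,-1) = 81.8351; S(2,+0) = 87.8300; S(2,+1) = 94.2640; S(2,+2) = 101.1694
Terminal payoffs V(N, j) = max(S_T - K, 0):
  V(2,-2) = 0.000000; V(2,-1) = 0.000000; V(2,+0) = 1.310000; V(2,+1) = 7.744029; V(2,+2) = 14.649386
Backward induction: V(k, j) = exp(-r*dt) * [p_u * V(k+1, j+1) + p_m * V(k+1, j) + p_d * V(k+1, j-1)]
  V(1,-1) = exp(-r*dt) * [p_u*1.310000 + p_m*0.000000 + p_d*0.000000] = 0.211370
  V(1,+0) = exp(-r*dt) * [p_u*7.744029 + p_m*1.310000 + p_d*0.000000] = 2.122767
  V(1,+1) = exp(-r*dt) * [p_u*14.649386 + p_m*7.744029 + p_d*1.310000] = 7.751209
  V(0,+0) = exp(-r*dt) * [p_u*7.751209 + p_m*2.122767 + p_d*0.211370] = 2.702072

Answer: Price = V(0,0) = 2.7021


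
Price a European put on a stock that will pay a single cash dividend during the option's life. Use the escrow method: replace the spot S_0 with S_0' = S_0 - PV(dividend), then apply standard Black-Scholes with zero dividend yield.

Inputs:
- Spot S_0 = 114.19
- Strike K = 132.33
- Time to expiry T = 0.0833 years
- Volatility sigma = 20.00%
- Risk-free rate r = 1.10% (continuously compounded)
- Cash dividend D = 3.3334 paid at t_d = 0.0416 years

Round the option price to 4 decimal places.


PV(D) = D * exp(-r * t_d) = 3.3334 * 0.99954250 = 3.33187499
S_0' = S_0 - PV(D) = 114.1900 - 3.33187499 = 110.85812501
d1 = (ln(S_0'/K) + (r + sigma^2/2)*T) / (sigma*sqrt(T)) = -3.02243170
d2 = d1 - sigma*sqrt(T) = -3.08015518
exp(-rT) = 0.99908412
N(-d1) = 0.99874624; N(-d2) = 0.99896554
P = K * exp(-rT) * N(-d2) - S_0' * N(-d1) = 132.3300 * 0.99908412 * 0.99896554 - 110.85812501 * 0.99874624 = 21.3529

Answer: Price = 21.3529


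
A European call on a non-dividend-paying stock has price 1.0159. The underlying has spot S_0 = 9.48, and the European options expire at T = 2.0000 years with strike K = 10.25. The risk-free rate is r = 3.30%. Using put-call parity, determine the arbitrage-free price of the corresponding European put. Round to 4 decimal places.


Answer: Put price = 1.1312

Derivation:
Put-call parity: C - P = S_0 * exp(-qT) - K * exp(-rT).
S_0 * exp(-qT) = 9.4800 * 1.00000000 = 9.48000000
K * exp(-rT) = 10.2500 * 0.93613086 = 9.59534136
P = C - S*exp(-qT) + K*exp(-rT)
P = 1.0159 - 9.48000000 + 9.59534136 = 1.1312


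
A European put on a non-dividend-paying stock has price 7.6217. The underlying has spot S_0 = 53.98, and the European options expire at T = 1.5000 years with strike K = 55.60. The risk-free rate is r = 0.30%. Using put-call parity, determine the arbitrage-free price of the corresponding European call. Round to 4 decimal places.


Put-call parity: C - P = S_0 * exp(-qT) - K * exp(-rT).
S_0 * exp(-qT) = 53.9800 * 1.00000000 = 53.98000000
K * exp(-rT) = 55.6000 * 0.99551011 = 55.35036211
C = P + S*exp(-qT) - K*exp(-rT)
C = 7.6217 + 53.98000000 - 55.35036211 = 6.2513

Answer: Call price = 6.2513


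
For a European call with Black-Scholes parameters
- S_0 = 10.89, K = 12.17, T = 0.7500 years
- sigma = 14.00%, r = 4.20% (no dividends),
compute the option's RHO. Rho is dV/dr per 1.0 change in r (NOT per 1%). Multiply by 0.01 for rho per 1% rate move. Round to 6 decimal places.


Answer: Rho = 2.092305

Derivation:
d1 = -0.5961468974; d2 = -0.7173904539
phi(d1) = 0.3339933839; exp(-qT) = 1.0000000000; exp(-rT) = 0.9689909565
N(d2) = 0.2365666041
Rho = K*T*exp(-rT)*N(d2) = 12.1700 * 0.7500 * 0.9689909565 * 0.2365666041 = 2.092305


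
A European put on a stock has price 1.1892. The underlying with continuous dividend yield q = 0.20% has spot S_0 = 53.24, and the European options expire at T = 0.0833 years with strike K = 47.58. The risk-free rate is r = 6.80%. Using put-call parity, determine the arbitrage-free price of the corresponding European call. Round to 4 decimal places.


Put-call parity: C - P = S_0 * exp(-qT) - K * exp(-rT).
S_0 * exp(-qT) = 53.2400 * 0.99983341 = 53.23113095
K * exp(-rT) = 47.5800 * 0.99435161 = 47.31124972
C = P + S*exp(-qT) - K*exp(-rT)
C = 1.1892 + 53.23113095 - 47.31124972 = 7.1091

Answer: Call price = 7.1091
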